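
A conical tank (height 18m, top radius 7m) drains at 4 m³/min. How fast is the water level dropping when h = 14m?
324/(2401π) ≈ 0.04295 m/min

r/h = 7/18, so r = (7/18)h
V = (1/3)πr²h = (1/3)π((7/18)h)²h = (49/972)πh³
dV/dh = (49/324)πh²
dh/dt = (dV/dt)/(dV/dh) = -4/((49/324)π·14²) = -324/(2401π) m/min
The level is dropping at 324/(2401π) ≈ 0.04295 m/min.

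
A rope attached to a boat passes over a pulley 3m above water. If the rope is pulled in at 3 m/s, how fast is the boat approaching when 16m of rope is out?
48√247/247 ≈ 3.054 m/s

rope² = x² + 3²
x = √(16² - 3²) = √247
dx/dt = (rope/x) · d(rope)/dt = (16/√247) · (-3) = -48√247/247 m/s
The boat approaches at 48√247/247 ≈ 3.054 m/s.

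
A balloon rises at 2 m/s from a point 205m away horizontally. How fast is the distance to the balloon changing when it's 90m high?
36√2005/2005 ≈ 0.804 m/s

z² = 205² + y²
z = √(205² + 90²) = 5√2005
dz/dt = y/z · dy/dt = 90/(5√2005) · 2 = 36√2005/2005 ≈ 0.804 m/s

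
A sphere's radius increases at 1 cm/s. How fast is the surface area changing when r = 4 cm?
32π cm²/s

S = 4πr²
dS/dt = dS/dr · dr/dt = 8πr · 1
At r = 4: dS/dt = 32π cm²/s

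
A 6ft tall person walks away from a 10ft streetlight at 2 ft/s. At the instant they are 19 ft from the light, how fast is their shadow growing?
3 ft/s

By similar triangles: 10/(x+s) = 6/s
Solving: s = 6x/4
ds/dt = 6/4 · dx/dt = 3/2 · 2 = 3 ft/s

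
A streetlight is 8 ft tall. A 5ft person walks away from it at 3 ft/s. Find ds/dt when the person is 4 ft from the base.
5 ft/s

By similar triangles: 8/(x+s) = 5/s
Solving: s = 5x/3
ds/dt = 5/3 · dx/dt = 5/3 · 3 = 5 ft/s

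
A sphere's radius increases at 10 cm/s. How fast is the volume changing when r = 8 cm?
2560π cm³/s

V = (4/3)πr³
dV/dt = dV/dr · dr/dt = 4πr² · 10
At r = 8: dV/dt = 2560π cm³/s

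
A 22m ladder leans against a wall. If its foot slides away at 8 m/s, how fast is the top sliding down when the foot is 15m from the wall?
120√259/259 ≈ 7.456 m/s

x² + y² = 22²
2x·dx/dt + 2y·dy/dt = 0
dy/dt = -x/y · dx/dt = -15/√259 · 8 = -120√259/259 m/s
The top is descending at 120√259/259 ≈ 7.456 m/s.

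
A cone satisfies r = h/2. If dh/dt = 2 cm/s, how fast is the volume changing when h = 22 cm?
242π cm³/s

V = (1/3)π(h/2)²h = πh³/12
dV/dt = πh²/4 · 2
At h = 22: dV/dt = 242π cm³/s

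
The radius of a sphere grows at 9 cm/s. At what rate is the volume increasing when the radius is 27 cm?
26244π cm³/s

V = (4/3)πr³
dV/dt = dV/dr · dr/dt = 4πr² · 9
At r = 27: dV/dt = 26244π cm³/s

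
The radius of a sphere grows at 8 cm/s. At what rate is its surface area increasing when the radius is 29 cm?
1856π cm²/s

S = 4πr²
dS/dt = dS/dr · dr/dt = 8πr · 8
At r = 29: dS/dt = 1856π cm²/s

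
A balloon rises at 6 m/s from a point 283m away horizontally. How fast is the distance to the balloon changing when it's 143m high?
429√100538/50269 ≈ 2.706 m/s

z² = 283² + y²
z = √(283² + 143²) = √100538
dz/dt = y/z · dy/dt = 143/√100538 · 6 = 429√100538/50269 ≈ 2.706 m/s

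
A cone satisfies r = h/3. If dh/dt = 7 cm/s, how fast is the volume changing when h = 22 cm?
3388π/9 cm³/s

V = (1/3)π(h/3)²h = πh³/27
dV/dt = πh²/9 · 7
At h = 22: dV/dt = 3388π/9 cm³/s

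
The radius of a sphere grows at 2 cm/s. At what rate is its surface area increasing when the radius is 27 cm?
432π cm²/s

S = 4πr²
dS/dt = dS/dr · dr/dt = 8πr · 2
At r = 27: dS/dt = 432π cm²/s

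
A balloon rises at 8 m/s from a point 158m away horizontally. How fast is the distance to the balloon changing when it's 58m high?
116√7082/3541 ≈ 2.757 m/s

z² = 158² + y²
z = √(158² + 58²) = 2√7082
dz/dt = y/z · dy/dt = 58/(2√7082) · 8 = 116√7082/3541 ≈ 2.757 m/s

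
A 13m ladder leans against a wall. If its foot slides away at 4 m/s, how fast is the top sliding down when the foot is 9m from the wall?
9√22/11 ≈ 3.838 m/s

x² + y² = 13²
2x·dx/dt + 2y·dy/dt = 0
dy/dt = -x/y · dx/dt = -9/(2√22) · 4 = -9√22/11 m/s
The top is descending at 9√22/11 ≈ 3.838 m/s.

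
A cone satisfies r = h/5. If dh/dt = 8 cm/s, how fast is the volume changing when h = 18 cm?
2592π/25 cm³/s

V = (1/3)π(h/5)²h = πh³/75
dV/dt = πh²/25 · 8
At h = 18: dV/dt = 2592π/25 cm³/s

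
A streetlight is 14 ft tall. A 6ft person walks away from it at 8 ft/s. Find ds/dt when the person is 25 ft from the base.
6 ft/s

By similar triangles: 14/(x+s) = 6/s
Solving: s = 6x/8
ds/dt = 6/8 · dx/dt = 3/4 · 8 = 6 ft/s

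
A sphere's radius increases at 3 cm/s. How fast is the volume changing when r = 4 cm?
192π cm³/s

V = (4/3)πr³
dV/dt = dV/dr · dr/dt = 4πr² · 3
At r = 4: dV/dt = 192π cm³/s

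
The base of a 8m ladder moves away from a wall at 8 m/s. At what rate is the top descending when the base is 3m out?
24√55/55 ≈ 3.236 m/s

x² + y² = 8²
2x·dx/dt + 2y·dy/dt = 0
dy/dt = -x/y · dx/dt = -3/√55 · 8 = -24√55/55 m/s
The top is descending at 24√55/55 ≈ 3.236 m/s.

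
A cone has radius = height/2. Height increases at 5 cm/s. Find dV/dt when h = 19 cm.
1805π/4 cm³/s

V = (1/3)π(h/2)²h = πh³/12
dV/dt = πh²/4 · 5
At h = 19: dV/dt = 1805π/4 cm³/s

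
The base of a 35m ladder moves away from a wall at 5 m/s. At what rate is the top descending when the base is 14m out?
10√21/21 ≈ 2.182 m/s

x² + y² = 35²
2x·dx/dt + 2y·dy/dt = 0
dy/dt = -x/y · dx/dt = -14/(7√21) · 5 = -10√21/21 m/s
The top is descending at 10√21/21 ≈ 2.182 m/s.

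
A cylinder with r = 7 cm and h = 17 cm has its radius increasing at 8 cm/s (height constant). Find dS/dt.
496π cm²/s

S = 2πrh + 2πr² (lateral + bases)
dS/dt = (2πh + 4πr)·dr/dt = (2π·17 + 4π·7)·8
= 496π cm²/s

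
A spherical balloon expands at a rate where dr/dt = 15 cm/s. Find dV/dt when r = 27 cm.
43740π cm³/s

V = (4/3)πr³
dV/dt = dV/dr · dr/dt = 4πr² · 15
At r = 27: dV/dt = 43740π cm³/s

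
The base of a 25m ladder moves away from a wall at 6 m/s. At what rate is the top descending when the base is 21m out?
63√46/46 ≈ 9.289 m/s

x² + y² = 25²
2x·dx/dt + 2y·dy/dt = 0
dy/dt = -x/y · dx/dt = -21/(2√46) · 6 = -63√46/46 m/s
The top is descending at 63√46/46 ≈ 9.289 m/s.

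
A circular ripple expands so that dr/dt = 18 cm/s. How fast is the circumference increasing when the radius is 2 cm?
36π cm/s

C = 2πr
dC/dt = 2π · dr/dt = 2π · 18 = 36π cm/s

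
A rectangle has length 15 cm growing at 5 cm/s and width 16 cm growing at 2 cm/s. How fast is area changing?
110 cm²/s

A = lw
dA/dt = w·dl/dt + l·dw/dt = 16·5 + 15·2 = 110 cm²/s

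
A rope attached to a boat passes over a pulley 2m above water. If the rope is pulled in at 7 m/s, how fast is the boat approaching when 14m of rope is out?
49√3/12 ≈ 7.073 m/s

rope² = x² + 2²
x = √(14² - 2²) = 8√3
dx/dt = (rope/x) · d(rope)/dt = (14/(8√3)) · (-7) = -49√3/12 m/s
The boat approaches at 49√3/12 ≈ 7.073 m/s.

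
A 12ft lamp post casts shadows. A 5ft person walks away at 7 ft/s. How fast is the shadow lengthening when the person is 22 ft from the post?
5 ft/s

By similar triangles: 12/(x+s) = 5/s
Solving: s = 5x/7
ds/dt = 5/7 · dx/dt = 5/7 · 7 = 5 ft/s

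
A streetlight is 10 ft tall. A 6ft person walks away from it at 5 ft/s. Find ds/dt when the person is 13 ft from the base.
15/2 ft/s

By similar triangles: 10/(x+s) = 6/s
Solving: s = 6x/4
ds/dt = 6/4 · dx/dt = 3/2 · 5 = 15/2 ft/s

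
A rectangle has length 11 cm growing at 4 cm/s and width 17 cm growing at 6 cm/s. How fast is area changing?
134 cm²/s

A = lw
dA/dt = w·dl/dt + l·dw/dt = 17·4 + 11·6 = 134 cm²/s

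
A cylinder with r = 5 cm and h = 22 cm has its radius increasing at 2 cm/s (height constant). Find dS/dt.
128π cm²/s

S = 2πrh + 2πr² (lateral + bases)
dS/dt = (2πh + 4πr)·dr/dt = (2π·22 + 4π·5)·2
= 128π cm²/s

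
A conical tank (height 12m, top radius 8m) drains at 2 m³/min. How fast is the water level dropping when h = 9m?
1/(18π) ≈ 0.01768 m/min

r/h = 8/12, so r = (2/3)h
V = (1/3)πr²h = (1/3)π((2/3)h)²h = (4/27)πh³
dV/dh = (4/9)πh²
dh/dt = (dV/dt)/(dV/dh) = -2/((4/9)π·9²) = -1/(18π) m/min
The level is dropping at 1/(18π) ≈ 0.01768 m/min.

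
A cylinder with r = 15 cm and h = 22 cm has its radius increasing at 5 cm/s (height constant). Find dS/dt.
520π cm²/s

S = 2πrh + 2πr² (lateral + bases)
dS/dt = (2πh + 4πr)·dr/dt = (2π·22 + 4π·15)·5
= 520π cm²/s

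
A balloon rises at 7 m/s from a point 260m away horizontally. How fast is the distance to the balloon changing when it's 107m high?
749√79049/79049 ≈ 2.664 m/s

z² = 260² + y²
z = √(260² + 107²) = √79049
dz/dt = y/z · dy/dt = 107/√79049 · 7 = 749√79049/79049 ≈ 2.664 m/s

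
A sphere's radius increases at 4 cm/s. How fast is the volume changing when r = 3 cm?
144π cm³/s

V = (4/3)πr³
dV/dt = dV/dr · dr/dt = 4πr² · 4
At r = 3: dV/dt = 144π cm³/s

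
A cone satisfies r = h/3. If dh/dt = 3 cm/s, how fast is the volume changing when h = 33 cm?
363π cm³/s

V = (1/3)π(h/3)²h = πh³/27
dV/dt = πh²/9 · 3
At h = 33: dV/dt = 363π cm³/s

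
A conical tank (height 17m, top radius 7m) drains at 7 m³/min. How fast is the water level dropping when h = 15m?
289/(1575π) ≈ 0.05841 m/min

r/h = 7/17, so r = (7/17)h
V = (1/3)πr²h = (1/3)π((7/17)h)²h = (49/867)πh³
dV/dh = (49/289)πh²
dh/dt = (dV/dt)/(dV/dh) = -7/((49/289)π·15²) = -289/(1575π) m/min
The level is dropping at 289/(1575π) ≈ 0.05841 m/min.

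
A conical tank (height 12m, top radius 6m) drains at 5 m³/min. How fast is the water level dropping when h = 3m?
20/(9π) ≈ 0.7074 m/min

r/h = 6/12, so r = (1/2)h
V = (1/3)πr²h = (1/3)π((1/2)h)²h = (1/12)πh³
dV/dh = (1/4)πh²
dh/dt = (dV/dt)/(dV/dh) = -5/((1/4)π·3²) = -20/(9π) m/min
The level is dropping at 20/(9π) ≈ 0.7074 m/min.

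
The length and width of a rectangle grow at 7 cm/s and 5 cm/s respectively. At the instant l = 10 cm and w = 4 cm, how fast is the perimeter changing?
24 cm/s

P = 2(l + w)
dP/dt = 2(dl/dt + dw/dt) = 2(7 + 5) = 24 cm/s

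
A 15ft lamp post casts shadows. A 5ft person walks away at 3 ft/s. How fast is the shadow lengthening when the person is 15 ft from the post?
3/2 ft/s

By similar triangles: 15/(x+s) = 5/s
Solving: s = 5x/10
ds/dt = 5/10 · dx/dt = 1/2 · 3 = 3/2 ft/s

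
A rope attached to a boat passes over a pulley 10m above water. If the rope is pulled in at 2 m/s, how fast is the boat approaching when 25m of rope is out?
10√21/21 ≈ 2.182 m/s

rope² = x² + 10²
x = √(25² - 10²) = 5√21
dx/dt = (rope/x) · d(rope)/dt = (25/(5√21)) · (-2) = -10√21/21 m/s
The boat approaches at 10√21/21 ≈ 2.182 m/s.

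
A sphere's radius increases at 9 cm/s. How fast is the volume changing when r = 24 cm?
20736π cm³/s

V = (4/3)πr³
dV/dt = dV/dr · dr/dt = 4πr² · 9
At r = 24: dV/dt = 20736π cm³/s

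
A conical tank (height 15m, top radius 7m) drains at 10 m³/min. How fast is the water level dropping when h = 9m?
250/(441π) ≈ 0.1804 m/min

r/h = 7/15, so r = (7/15)h
V = (1/3)πr²h = (1/3)π((7/15)h)²h = (49/675)πh³
dV/dh = (49/225)πh²
dh/dt = (dV/dt)/(dV/dh) = -10/((49/225)π·9²) = -250/(441π) m/min
The level is dropping at 250/(441π) ≈ 0.1804 m/min.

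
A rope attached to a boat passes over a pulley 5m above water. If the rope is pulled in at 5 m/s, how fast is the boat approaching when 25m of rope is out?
25√6/12 ≈ 5.103 m/s

rope² = x² + 5²
x = √(25² - 5²) = 10√6
dx/dt = (rope/x) · d(rope)/dt = (25/(10√6)) · (-5) = -25√6/12 m/s
The boat approaches at 25√6/12 ≈ 5.103 m/s.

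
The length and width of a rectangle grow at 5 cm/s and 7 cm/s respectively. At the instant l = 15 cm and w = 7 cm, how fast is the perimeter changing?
24 cm/s

P = 2(l + w)
dP/dt = 2(dl/dt + dw/dt) = 2(5 + 7) = 24 cm/s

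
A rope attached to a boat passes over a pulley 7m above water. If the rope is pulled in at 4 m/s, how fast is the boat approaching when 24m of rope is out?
96√527/527 ≈ 4.182 m/s

rope² = x² + 7²
x = √(24² - 7²) = √527
dx/dt = (rope/x) · d(rope)/dt = (24/√527) · (-4) = -96√527/527 m/s
The boat approaches at 96√527/527 ≈ 4.182 m/s.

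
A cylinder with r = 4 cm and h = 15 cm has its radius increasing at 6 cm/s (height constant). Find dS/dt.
276π cm²/s

S = 2πrh + 2πr² (lateral + bases)
dS/dt = (2πh + 4πr)·dr/dt = (2π·15 + 4π·4)·6
= 276π cm²/s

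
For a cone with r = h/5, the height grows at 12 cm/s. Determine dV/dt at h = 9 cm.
972π/25 cm³/s

V = (1/3)π(h/5)²h = πh³/75
dV/dt = πh²/25 · 12
At h = 9: dV/dt = 972π/25 cm³/s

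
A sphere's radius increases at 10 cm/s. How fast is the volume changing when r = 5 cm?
1000π cm³/s

V = (4/3)πr³
dV/dt = dV/dr · dr/dt = 4πr² · 10
At r = 5: dV/dt = 1000π cm³/s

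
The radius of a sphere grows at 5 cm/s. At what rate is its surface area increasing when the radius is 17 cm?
680π cm²/s

S = 4πr²
dS/dt = dS/dr · dr/dt = 8πr · 5
At r = 17: dS/dt = 680π cm²/s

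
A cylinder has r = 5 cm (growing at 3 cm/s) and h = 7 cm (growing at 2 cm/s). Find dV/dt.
260π cm³/s

V = πr²h
dV/dt = 2πrh·dr/dt + πr²·dh/dt
= 2π(5)(7)(3) + π(5)²(2)
= 260π cm³/s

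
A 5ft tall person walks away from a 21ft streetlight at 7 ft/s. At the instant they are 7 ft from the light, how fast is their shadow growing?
35/16 ft/s

By similar triangles: 21/(x+s) = 5/s
Solving: s = 5x/16
ds/dt = 5/16 · dx/dt = 5/16 · 7 = 35/16 ft/s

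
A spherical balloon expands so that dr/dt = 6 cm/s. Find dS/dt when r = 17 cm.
816π cm²/s

S = 4πr²
dS/dt = dS/dr · dr/dt = 8πr · 6
At r = 17: dS/dt = 816π cm²/s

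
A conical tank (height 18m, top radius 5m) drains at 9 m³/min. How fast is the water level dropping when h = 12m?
81/(100π) ≈ 0.2578 m/min

r/h = 5/18, so r = (5/18)h
V = (1/3)πr²h = (1/3)π((5/18)h)²h = (25/972)πh³
dV/dh = (25/324)πh²
dh/dt = (dV/dt)/(dV/dh) = -9/((25/324)π·12²) = -81/(100π) m/min
The level is dropping at 81/(100π) ≈ 0.2578 m/min.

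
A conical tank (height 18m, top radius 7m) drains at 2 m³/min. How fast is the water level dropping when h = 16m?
81/(1568π) ≈ 0.01644 m/min

r/h = 7/18, so r = (7/18)h
V = (1/3)πr²h = (1/3)π((7/18)h)²h = (49/972)πh³
dV/dh = (49/324)πh²
dh/dt = (dV/dt)/(dV/dh) = -2/((49/324)π·16²) = -81/(1568π) m/min
The level is dropping at 81/(1568π) ≈ 0.01644 m/min.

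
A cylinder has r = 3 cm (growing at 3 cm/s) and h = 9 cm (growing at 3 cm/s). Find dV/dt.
189π cm³/s

V = πr²h
dV/dt = 2πrh·dr/dt + πr²·dh/dt
= 2π(3)(9)(3) + π(3)²(3)
= 189π cm³/s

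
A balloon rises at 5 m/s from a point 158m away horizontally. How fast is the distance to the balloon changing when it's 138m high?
345√11002/11002 ≈ 3.289 m/s

z² = 158² + y²
z = √(158² + 138²) = 2√11002
dz/dt = y/z · dy/dt = 138/(2√11002) · 5 = 345√11002/11002 ≈ 3.289 m/s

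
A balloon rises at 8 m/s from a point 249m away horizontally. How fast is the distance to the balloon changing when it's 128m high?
1024√78385/78385 ≈ 3.657 m/s

z² = 249² + y²
z = √(249² + 128²) = √78385
dz/dt = y/z · dy/dt = 128/√78385 · 8 = 1024√78385/78385 ≈ 3.657 m/s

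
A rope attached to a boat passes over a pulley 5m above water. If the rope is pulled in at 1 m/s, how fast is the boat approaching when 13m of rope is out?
13/12 ≈ 1.083 m/s

rope² = x² + 5²
x = √(13² - 5²) = 12
dx/dt = (rope/x) · d(rope)/dt = (13/12) · (-1) = -13/12 m/s
The boat approaches at 13/12 ≈ 1.083 m/s.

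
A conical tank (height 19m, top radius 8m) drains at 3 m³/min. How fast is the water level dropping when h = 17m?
1083/(18496π) ≈ 0.01864 m/min

r/h = 8/19, so r = (8/19)h
V = (1/3)πr²h = (1/3)π((8/19)h)²h = (64/1083)πh³
dV/dh = (64/361)πh²
dh/dt = (dV/dt)/(dV/dh) = -3/((64/361)π·17²) = -1083/(18496π) m/min
The level is dropping at 1083/(18496π) ≈ 0.01864 m/min.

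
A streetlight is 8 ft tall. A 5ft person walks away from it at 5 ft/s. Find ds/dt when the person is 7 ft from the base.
25/3 ft/s

By similar triangles: 8/(x+s) = 5/s
Solving: s = 5x/3
ds/dt = 5/3 · dx/dt = 5/3 · 5 = 25/3 ft/s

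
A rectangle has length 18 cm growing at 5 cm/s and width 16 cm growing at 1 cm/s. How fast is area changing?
98 cm²/s

A = lw
dA/dt = w·dl/dt + l·dw/dt = 16·5 + 18·1 = 98 cm²/s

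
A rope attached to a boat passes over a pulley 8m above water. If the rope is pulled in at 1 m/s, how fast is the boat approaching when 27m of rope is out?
27√665/665 ≈ 1.047 m/s

rope² = x² + 8²
x = √(27² - 8²) = √665
dx/dt = (rope/x) · d(rope)/dt = (27/√665) · (-1) = -27√665/665 m/s
The boat approaches at 27√665/665 ≈ 1.047 m/s.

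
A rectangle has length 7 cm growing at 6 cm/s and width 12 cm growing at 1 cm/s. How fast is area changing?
79 cm²/s

A = lw
dA/dt = w·dl/dt + l·dw/dt = 12·6 + 7·1 = 79 cm²/s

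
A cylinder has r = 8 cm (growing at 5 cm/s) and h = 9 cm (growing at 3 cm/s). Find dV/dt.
912π cm³/s

V = πr²h
dV/dt = 2πrh·dr/dt + πr²·dh/dt
= 2π(8)(9)(5) + π(8)²(3)
= 912π cm³/s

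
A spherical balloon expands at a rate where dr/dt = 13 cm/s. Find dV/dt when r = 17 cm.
15028π cm³/s

V = (4/3)πr³
dV/dt = dV/dr · dr/dt = 4πr² · 13
At r = 17: dV/dt = 15028π cm³/s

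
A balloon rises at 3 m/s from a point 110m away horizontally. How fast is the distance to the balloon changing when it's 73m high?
219√17429/17429 ≈ 1.659 m/s

z² = 110² + y²
z = √(110² + 73²) = √17429
dz/dt = y/z · dy/dt = 73/√17429 · 3 = 219√17429/17429 ≈ 1.659 m/s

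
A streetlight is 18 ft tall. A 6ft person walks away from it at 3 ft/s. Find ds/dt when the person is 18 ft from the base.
3/2 ft/s

By similar triangles: 18/(x+s) = 6/s
Solving: s = 6x/12
ds/dt = 6/12 · dx/dt = 1/2 · 3 = 3/2 ft/s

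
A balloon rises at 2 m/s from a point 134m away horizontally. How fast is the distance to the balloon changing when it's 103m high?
206√28565/28565 ≈ 1.219 m/s

z² = 134² + y²
z = √(134² + 103²) = √28565
dz/dt = y/z · dy/dt = 103/√28565 · 2 = 206√28565/28565 ≈ 1.219 m/s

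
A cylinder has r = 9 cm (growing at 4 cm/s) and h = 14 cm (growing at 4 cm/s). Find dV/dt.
1332π cm³/s

V = πr²h
dV/dt = 2πrh·dr/dt + πr²·dh/dt
= 2π(9)(14)(4) + π(9)²(4)
= 1332π cm³/s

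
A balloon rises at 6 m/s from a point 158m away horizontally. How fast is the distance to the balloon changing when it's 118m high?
177√9722/4861 ≈ 3.59 m/s

z² = 158² + y²
z = √(158² + 118²) = 2√9722
dz/dt = y/z · dy/dt = 118/(2√9722) · 6 = 177√9722/4861 ≈ 3.59 m/s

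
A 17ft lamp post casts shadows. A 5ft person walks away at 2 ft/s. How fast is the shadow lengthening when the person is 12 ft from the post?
5/6 ft/s

By similar triangles: 17/(x+s) = 5/s
Solving: s = 5x/12
ds/dt = 5/12 · dx/dt = 5/12 · 2 = 5/6 ft/s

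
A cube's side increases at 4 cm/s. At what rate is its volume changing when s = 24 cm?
6912 cm³/s

V = s³
dV/dt = 3s² · ds/dt = 3·24²·4 = 6912 cm³/s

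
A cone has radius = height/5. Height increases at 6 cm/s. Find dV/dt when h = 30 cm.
216π cm³/s

V = (1/3)π(h/5)²h = πh³/75
dV/dt = πh²/25 · 6
At h = 30: dV/dt = 216π cm³/s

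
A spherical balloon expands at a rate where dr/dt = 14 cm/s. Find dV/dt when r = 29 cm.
47096π cm³/s

V = (4/3)πr³
dV/dt = dV/dr · dr/dt = 4πr² · 14
At r = 29: dV/dt = 47096π cm³/s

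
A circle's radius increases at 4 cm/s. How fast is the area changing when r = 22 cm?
176π cm²/s

A = πr²
dA/dt = 2πr · dr/dt = 2π(22)(4) = 176π cm²/s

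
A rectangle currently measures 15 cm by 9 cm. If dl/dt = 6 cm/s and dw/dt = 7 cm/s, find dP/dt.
26 cm/s

P = 2(l + w)
dP/dt = 2(dl/dt + dw/dt) = 2(6 + 7) = 26 cm/s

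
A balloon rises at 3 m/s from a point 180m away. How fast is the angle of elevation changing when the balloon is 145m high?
0.010108 rad/s

tan(θ) = y/180
sec²(θ) · dθ/dt = (1/180) · dy/dt
dθ/dt = cos²(θ)/180 · 3 = 180/(180² + 145²) · 3
dθ/dt = 0.010108 rad/s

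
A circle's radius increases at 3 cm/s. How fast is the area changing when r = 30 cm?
180π cm²/s

A = πr²
dA/dt = 2πr · dr/dt = 2π(30)(3) = 180π cm²/s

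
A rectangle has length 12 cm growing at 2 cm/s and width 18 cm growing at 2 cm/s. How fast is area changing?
60 cm²/s

A = lw
dA/dt = w·dl/dt + l·dw/dt = 18·2 + 12·2 = 60 cm²/s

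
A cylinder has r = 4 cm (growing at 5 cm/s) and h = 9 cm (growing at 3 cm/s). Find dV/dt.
408π cm³/s

V = πr²h
dV/dt = 2πrh·dr/dt + πr²·dh/dt
= 2π(4)(9)(5) + π(4)²(3)
= 408π cm³/s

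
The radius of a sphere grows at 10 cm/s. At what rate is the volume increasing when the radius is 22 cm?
19360π cm³/s

V = (4/3)πr³
dV/dt = dV/dr · dr/dt = 4πr² · 10
At r = 22: dV/dt = 19360π cm³/s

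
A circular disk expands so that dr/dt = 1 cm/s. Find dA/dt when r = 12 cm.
24π cm²/s

A = πr²
dA/dt = 2πr · dr/dt = 2π(12)(1) = 24π cm²/s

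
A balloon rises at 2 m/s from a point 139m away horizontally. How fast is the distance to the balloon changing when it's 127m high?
127√1418/3545 ≈ 1.349 m/s

z² = 139² + y²
z = √(139² + 127²) = 5√1418
dz/dt = y/z · dy/dt = 127/(5√1418) · 2 = 127√1418/3545 ≈ 1.349 m/s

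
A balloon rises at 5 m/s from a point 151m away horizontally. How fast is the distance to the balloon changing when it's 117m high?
117√36490/7298 ≈ 3.062 m/s

z² = 151² + y²
z = √(151² + 117²) = √36490
dz/dt = y/z · dy/dt = 117/√36490 · 5 = 117√36490/7298 ≈ 3.062 m/s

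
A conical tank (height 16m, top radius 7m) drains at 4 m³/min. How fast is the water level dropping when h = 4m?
64/(49π) ≈ 0.4158 m/min

r/h = 7/16, so r = (7/16)h
V = (1/3)πr²h = (1/3)π((7/16)h)²h = (49/768)πh³
dV/dh = (49/256)πh²
dh/dt = (dV/dt)/(dV/dh) = -4/((49/256)π·4²) = -64/(49π) m/min
The level is dropping at 64/(49π) ≈ 0.4158 m/min.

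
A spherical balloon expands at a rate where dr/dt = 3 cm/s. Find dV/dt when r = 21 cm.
5292π cm³/s

V = (4/3)πr³
dV/dt = dV/dr · dr/dt = 4πr² · 3
At r = 21: dV/dt = 5292π cm³/s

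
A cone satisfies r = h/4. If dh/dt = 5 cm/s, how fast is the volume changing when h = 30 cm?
1125π/4 cm³/s

V = (1/3)π(h/4)²h = πh³/48
dV/dt = πh²/16 · 5
At h = 30: dV/dt = 1125π/4 cm³/s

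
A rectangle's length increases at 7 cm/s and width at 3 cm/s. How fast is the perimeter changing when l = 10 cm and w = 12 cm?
20 cm/s

P = 2(l + w)
dP/dt = 2(dl/dt + dw/dt) = 2(7 + 3) = 20 cm/s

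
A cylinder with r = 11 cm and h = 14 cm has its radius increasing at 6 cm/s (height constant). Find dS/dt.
432π cm²/s

S = 2πrh + 2πr² (lateral + bases)
dS/dt = (2πh + 4πr)·dr/dt = (2π·14 + 4π·11)·6
= 432π cm²/s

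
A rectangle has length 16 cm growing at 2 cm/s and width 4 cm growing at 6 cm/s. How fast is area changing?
104 cm²/s

A = lw
dA/dt = w·dl/dt + l·dw/dt = 4·2 + 16·6 = 104 cm²/s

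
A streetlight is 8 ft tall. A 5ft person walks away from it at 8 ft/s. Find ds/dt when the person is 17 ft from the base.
40/3 ft/s

By similar triangles: 8/(x+s) = 5/s
Solving: s = 5x/3
ds/dt = 5/3 · dx/dt = 5/3 · 8 = 40/3 ft/s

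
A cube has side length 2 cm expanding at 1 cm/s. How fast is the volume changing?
12 cm³/s

V = s³
dV/dt = 3s² · ds/dt = 3·2²·1 = 12 cm³/s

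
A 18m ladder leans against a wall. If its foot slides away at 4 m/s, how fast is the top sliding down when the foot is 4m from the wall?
8√77/77 ≈ 0.9117 m/s

x² + y² = 18²
2x·dx/dt + 2y·dy/dt = 0
dy/dt = -x/y · dx/dt = -4/(2√77) · 4 = -8√77/77 m/s
The top is descending at 8√77/77 ≈ 0.9117 m/s.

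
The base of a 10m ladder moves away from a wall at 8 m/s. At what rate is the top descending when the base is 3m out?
24√91/91 ≈ 2.516 m/s

x² + y² = 10²
2x·dx/dt + 2y·dy/dt = 0
dy/dt = -x/y · dx/dt = -3/√91 · 8 = -24√91/91 m/s
The top is descending at 24√91/91 ≈ 2.516 m/s.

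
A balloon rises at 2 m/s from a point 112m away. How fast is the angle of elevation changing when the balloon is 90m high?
0.010851 rad/s

tan(θ) = y/112
sec²(θ) · dθ/dt = (1/112) · dy/dt
dθ/dt = cos²(θ)/112 · 2 = 112/(112² + 90²) · 2
dθ/dt = 0.010851 rad/s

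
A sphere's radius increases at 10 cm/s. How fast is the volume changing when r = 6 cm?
1440π cm³/s

V = (4/3)πr³
dV/dt = dV/dr · dr/dt = 4πr² · 10
At r = 6: dV/dt = 1440π cm³/s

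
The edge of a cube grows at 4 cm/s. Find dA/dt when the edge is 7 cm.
336 cm²/s

A = 6s²
dA/dt = 12s · ds/dt = 12·7·4 = 336 cm²/s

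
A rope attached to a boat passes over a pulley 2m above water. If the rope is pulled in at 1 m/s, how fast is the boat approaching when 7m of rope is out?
7√5/15 ≈ 1.043 m/s

rope² = x² + 2²
x = √(7² - 2²) = 3√5
dx/dt = (rope/x) · d(rope)/dt = (7/(3√5)) · (-1) = -7√5/15 m/s
The boat approaches at 7√5/15 ≈ 1.043 m/s.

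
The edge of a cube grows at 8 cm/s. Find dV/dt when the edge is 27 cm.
17496 cm³/s

V = s³
dV/dt = 3s² · ds/dt = 3·27²·8 = 17496 cm³/s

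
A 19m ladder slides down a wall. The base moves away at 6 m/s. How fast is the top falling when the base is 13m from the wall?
13√3/4 ≈ 5.629 m/s

x² + y² = 19²
2x·dx/dt + 2y·dy/dt = 0
dy/dt = -x/y · dx/dt = -13/(8√3) · 6 = -13√3/4 m/s
The top is descending at 13√3/4 ≈ 5.629 m/s.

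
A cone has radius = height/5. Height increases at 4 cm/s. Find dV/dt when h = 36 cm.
5184π/25 cm³/s

V = (1/3)π(h/5)²h = πh³/75
dV/dt = πh²/25 · 4
At h = 36: dV/dt = 5184π/25 cm³/s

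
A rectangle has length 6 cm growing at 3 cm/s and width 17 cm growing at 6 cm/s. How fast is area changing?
87 cm²/s

A = lw
dA/dt = w·dl/dt + l·dw/dt = 17·3 + 6·6 = 87 cm²/s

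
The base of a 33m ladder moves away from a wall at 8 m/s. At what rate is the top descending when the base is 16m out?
128√17/119 ≈ 4.435 m/s

x² + y² = 33²
2x·dx/dt + 2y·dy/dt = 0
dy/dt = -x/y · dx/dt = -16/(7√17) · 8 = -128√17/119 m/s
The top is descending at 128√17/119 ≈ 4.435 m/s.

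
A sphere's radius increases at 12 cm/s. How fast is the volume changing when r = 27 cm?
34992π cm³/s

V = (4/3)πr³
dV/dt = dV/dr · dr/dt = 4πr² · 12
At r = 27: dV/dt = 34992π cm³/s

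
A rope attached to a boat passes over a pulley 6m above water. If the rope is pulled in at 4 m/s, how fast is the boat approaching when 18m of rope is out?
3√2 ≈ 4.243 m/s

rope² = x² + 6²
x = √(18² - 6²) = 12√2
dx/dt = (rope/x) · d(rope)/dt = (18/(12√2)) · (-4) = -3√2 m/s
The boat approaches at 3√2 ≈ 4.243 m/s.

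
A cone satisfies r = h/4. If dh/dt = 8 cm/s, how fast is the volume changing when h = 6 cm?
18π cm³/s

V = (1/3)π(h/4)²h = πh³/48
dV/dt = πh²/16 · 8
At h = 6: dV/dt = 18π cm³/s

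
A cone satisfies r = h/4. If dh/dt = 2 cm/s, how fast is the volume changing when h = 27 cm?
729π/8 cm³/s

V = (1/3)π(h/4)²h = πh³/48
dV/dt = πh²/16 · 2
At h = 27: dV/dt = 729π/8 cm³/s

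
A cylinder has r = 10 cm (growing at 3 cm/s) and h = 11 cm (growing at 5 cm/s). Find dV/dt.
1160π cm³/s

V = πr²h
dV/dt = 2πrh·dr/dt + πr²·dh/dt
= 2π(10)(11)(3) + π(10)²(5)
= 1160π cm³/s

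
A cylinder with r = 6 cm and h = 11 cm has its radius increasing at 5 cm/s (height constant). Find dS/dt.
230π cm²/s

S = 2πrh + 2πr² (lateral + bases)
dS/dt = (2πh + 4πr)·dr/dt = (2π·11 + 4π·6)·5
= 230π cm²/s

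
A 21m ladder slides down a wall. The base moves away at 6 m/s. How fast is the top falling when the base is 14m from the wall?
12√5/5 ≈ 5.367 m/s

x² + y² = 21²
2x·dx/dt + 2y·dy/dt = 0
dy/dt = -x/y · dx/dt = -14/(7√5) · 6 = -12√5/5 m/s
The top is descending at 12√5/5 ≈ 5.367 m/s.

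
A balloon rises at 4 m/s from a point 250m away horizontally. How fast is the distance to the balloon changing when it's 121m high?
484√77141/77141 ≈ 1.743 m/s

z² = 250² + y²
z = √(250² + 121²) = √77141
dz/dt = y/z · dy/dt = 121/√77141 · 4 = 484√77141/77141 ≈ 1.743 m/s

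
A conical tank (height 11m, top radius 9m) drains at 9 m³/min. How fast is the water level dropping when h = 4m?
121/(144π) ≈ 0.2675 m/min

r/h = 9/11, so r = (9/11)h
V = (1/3)πr²h = (1/3)π((9/11)h)²h = (27/121)πh³
dV/dh = (81/121)πh²
dh/dt = (dV/dt)/(dV/dh) = -9/((81/121)π·4²) = -121/(144π) m/min
The level is dropping at 121/(144π) ≈ 0.2675 m/min.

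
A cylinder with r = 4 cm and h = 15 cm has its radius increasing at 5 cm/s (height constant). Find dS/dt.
230π cm²/s

S = 2πrh + 2πr² (lateral + bases)
dS/dt = (2πh + 4πr)·dr/dt = (2π·15 + 4π·4)·5
= 230π cm²/s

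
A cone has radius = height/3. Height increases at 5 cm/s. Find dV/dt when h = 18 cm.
180π cm³/s

V = (1/3)π(h/3)²h = πh³/27
dV/dt = πh²/9 · 5
At h = 18: dV/dt = 180π cm³/s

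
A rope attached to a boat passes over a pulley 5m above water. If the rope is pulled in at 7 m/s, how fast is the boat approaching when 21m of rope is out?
147√26/104 ≈ 7.207 m/s

rope² = x² + 5²
x = √(21² - 5²) = 4√26
dx/dt = (rope/x) · d(rope)/dt = (21/(4√26)) · (-7) = -147√26/104 m/s
The boat approaches at 147√26/104 ≈ 7.207 m/s.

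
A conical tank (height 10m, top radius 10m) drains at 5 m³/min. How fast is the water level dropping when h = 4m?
5/(16π) ≈ 0.09947 m/min

r/h = 10/10, so r = h
V = (1/3)πr²h = (1/3)π(h)²h = (1/3)πh³
dV/dh = πh²
dh/dt = (dV/dt)/(dV/dh) = -5/(π·4²) = -5/(16π) m/min
The level is dropping at 5/(16π) ≈ 0.09947 m/min.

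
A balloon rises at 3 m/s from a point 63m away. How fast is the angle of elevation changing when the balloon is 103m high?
0.012965 rad/s

tan(θ) = y/63
sec²(θ) · dθ/dt = (1/63) · dy/dt
dθ/dt = cos²(θ)/63 · 3 = 63/(63² + 103²) · 3
dθ/dt = 0.012965 rad/s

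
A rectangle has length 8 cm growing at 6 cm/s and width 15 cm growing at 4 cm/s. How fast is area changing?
122 cm²/s

A = lw
dA/dt = w·dl/dt + l·dw/dt = 15·6 + 8·4 = 122 cm²/s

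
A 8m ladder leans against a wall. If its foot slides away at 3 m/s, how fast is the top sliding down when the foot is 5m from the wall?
5√39/13 ≈ 2.402 m/s

x² + y² = 8²
2x·dx/dt + 2y·dy/dt = 0
dy/dt = -x/y · dx/dt = -5/√39 · 3 = -5√39/13 m/s
The top is descending at 5√39/13 ≈ 2.402 m/s.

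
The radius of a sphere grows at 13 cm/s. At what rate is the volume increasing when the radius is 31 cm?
49972π cm³/s

V = (4/3)πr³
dV/dt = dV/dr · dr/dt = 4πr² · 13
At r = 31: dV/dt = 49972π cm³/s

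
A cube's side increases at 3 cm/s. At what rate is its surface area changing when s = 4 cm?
144 cm²/s

A = 6s²
dA/dt = 12s · ds/dt = 12·4·3 = 144 cm²/s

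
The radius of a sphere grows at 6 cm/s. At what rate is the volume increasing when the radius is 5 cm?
600π cm³/s

V = (4/3)πr³
dV/dt = dV/dr · dr/dt = 4πr² · 6
At r = 5: dV/dt = 600π cm³/s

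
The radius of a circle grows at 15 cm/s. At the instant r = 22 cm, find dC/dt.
30π cm/s

C = 2πr
dC/dt = 2π · dr/dt = 2π · 15 = 30π cm/s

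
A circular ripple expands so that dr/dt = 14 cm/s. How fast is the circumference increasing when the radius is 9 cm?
28π cm/s

C = 2πr
dC/dt = 2π · dr/dt = 2π · 14 = 28π cm/s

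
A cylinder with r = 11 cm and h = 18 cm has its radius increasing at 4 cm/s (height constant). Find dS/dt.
320π cm²/s

S = 2πrh + 2πr² (lateral + bases)
dS/dt = (2πh + 4πr)·dr/dt = (2π·18 + 4π·11)·4
= 320π cm²/s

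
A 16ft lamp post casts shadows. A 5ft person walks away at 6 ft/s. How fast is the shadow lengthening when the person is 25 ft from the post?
30/11 ft/s

By similar triangles: 16/(x+s) = 5/s
Solving: s = 5x/11
ds/dt = 5/11 · dx/dt = 5/11 · 6 = 30/11 ft/s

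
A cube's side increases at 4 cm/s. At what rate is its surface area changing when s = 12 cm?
576 cm²/s

A = 6s²
dA/dt = 12s · ds/dt = 12·12·4 = 576 cm²/s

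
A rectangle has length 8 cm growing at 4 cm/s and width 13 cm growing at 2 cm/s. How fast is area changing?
68 cm²/s

A = lw
dA/dt = w·dl/dt + l·dw/dt = 13·4 + 8·2 = 68 cm²/s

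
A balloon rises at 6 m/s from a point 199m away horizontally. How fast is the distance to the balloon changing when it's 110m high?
660√51701/51701 ≈ 2.903 m/s

z² = 199² + y²
z = √(199² + 110²) = √51701
dz/dt = y/z · dy/dt = 110/√51701 · 6 = 660√51701/51701 ≈ 2.903 m/s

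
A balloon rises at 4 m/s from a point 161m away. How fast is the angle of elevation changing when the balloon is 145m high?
0.013718 rad/s

tan(θ) = y/161
sec²(θ) · dθ/dt = (1/161) · dy/dt
dθ/dt = cos²(θ)/161 · 4 = 161/(161² + 145²) · 4
dθ/dt = 0.013718 rad/s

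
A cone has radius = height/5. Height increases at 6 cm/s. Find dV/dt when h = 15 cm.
54π cm³/s

V = (1/3)π(h/5)²h = πh³/75
dV/dt = πh²/25 · 6
At h = 15: dV/dt = 54π cm³/s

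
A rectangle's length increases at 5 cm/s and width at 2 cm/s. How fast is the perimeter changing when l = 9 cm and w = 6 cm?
14 cm/s

P = 2(l + w)
dP/dt = 2(dl/dt + dw/dt) = 2(5 + 2) = 14 cm/s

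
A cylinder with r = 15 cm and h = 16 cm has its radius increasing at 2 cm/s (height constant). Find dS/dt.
184π cm²/s

S = 2πrh + 2πr² (lateral + bases)
dS/dt = (2πh + 4πr)·dr/dt = (2π·16 + 4π·15)·2
= 184π cm²/s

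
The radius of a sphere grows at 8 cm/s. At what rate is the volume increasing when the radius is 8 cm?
2048π cm³/s

V = (4/3)πr³
dV/dt = dV/dr · dr/dt = 4πr² · 8
At r = 8: dV/dt = 2048π cm³/s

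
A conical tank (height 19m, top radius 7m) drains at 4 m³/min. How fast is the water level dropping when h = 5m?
1444/(1225π) ≈ 0.3752 m/min

r/h = 7/19, so r = (7/19)h
V = (1/3)πr²h = (1/3)π((7/19)h)²h = (49/1083)πh³
dV/dh = (49/361)πh²
dh/dt = (dV/dt)/(dV/dh) = -4/((49/361)π·5²) = -1444/(1225π) m/min
The level is dropping at 1444/(1225π) ≈ 0.3752 m/min.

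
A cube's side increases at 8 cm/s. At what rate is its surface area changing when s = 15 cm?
1440 cm²/s

A = 6s²
dA/dt = 12s · ds/dt = 12·15·8 = 1440 cm²/s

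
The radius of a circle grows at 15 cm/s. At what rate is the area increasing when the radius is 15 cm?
450π cm²/s

A = πr²
dA/dt = 2πr · dr/dt = 2π(15)(15) = 450π cm²/s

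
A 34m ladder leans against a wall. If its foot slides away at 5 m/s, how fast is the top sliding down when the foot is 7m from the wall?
35√123/369 ≈ 1.052 m/s

x² + y² = 34²
2x·dx/dt + 2y·dy/dt = 0
dy/dt = -x/y · dx/dt = -7/(3√123) · 5 = -35√123/369 m/s
The top is descending at 35√123/369 ≈ 1.052 m/s.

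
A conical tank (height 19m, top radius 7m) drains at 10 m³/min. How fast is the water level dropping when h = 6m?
1805/(882π) ≈ 0.6514 m/min

r/h = 7/19, so r = (7/19)h
V = (1/3)πr²h = (1/3)π((7/19)h)²h = (49/1083)πh³
dV/dh = (49/361)πh²
dh/dt = (dV/dt)/(dV/dh) = -10/((49/361)π·6²) = -1805/(882π) m/min
The level is dropping at 1805/(882π) ≈ 0.6514 m/min.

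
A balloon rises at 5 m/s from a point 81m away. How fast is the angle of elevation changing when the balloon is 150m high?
0.013936 rad/s

tan(θ) = y/81
sec²(θ) · dθ/dt = (1/81) · dy/dt
dθ/dt = cos²(θ)/81 · 5 = 81/(81² + 150²) · 5
dθ/dt = 0.013936 rad/s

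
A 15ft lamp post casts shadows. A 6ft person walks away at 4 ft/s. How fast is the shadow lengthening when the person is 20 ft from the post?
8/3 ft/s

By similar triangles: 15/(x+s) = 6/s
Solving: s = 6x/9
ds/dt = 6/9 · dx/dt = 2/3 · 4 = 8/3 ft/s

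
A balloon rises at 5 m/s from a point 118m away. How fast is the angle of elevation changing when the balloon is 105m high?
0.023648 rad/s

tan(θ) = y/118
sec²(θ) · dθ/dt = (1/118) · dy/dt
dθ/dt = cos²(θ)/118 · 5 = 118/(118² + 105²) · 5
dθ/dt = 0.023648 rad/s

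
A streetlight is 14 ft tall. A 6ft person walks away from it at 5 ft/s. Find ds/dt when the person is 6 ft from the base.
15/4 ft/s

By similar triangles: 14/(x+s) = 6/s
Solving: s = 6x/8
ds/dt = 6/8 · dx/dt = 3/4 · 5 = 15/4 ft/s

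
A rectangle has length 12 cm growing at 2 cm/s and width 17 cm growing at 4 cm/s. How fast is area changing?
82 cm²/s

A = lw
dA/dt = w·dl/dt + l·dw/dt = 17·2 + 12·4 = 82 cm²/s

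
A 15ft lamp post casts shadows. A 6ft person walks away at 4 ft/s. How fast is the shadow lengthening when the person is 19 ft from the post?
8/3 ft/s

By similar triangles: 15/(x+s) = 6/s
Solving: s = 6x/9
ds/dt = 6/9 · dx/dt = 2/3 · 4 = 8/3 ft/s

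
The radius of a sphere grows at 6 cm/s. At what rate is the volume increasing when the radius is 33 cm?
26136π cm³/s

V = (4/3)πr³
dV/dt = dV/dr · dr/dt = 4πr² · 6
At r = 33: dV/dt = 26136π cm³/s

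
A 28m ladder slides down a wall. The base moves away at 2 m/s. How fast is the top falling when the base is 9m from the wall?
18√703/703 ≈ 0.6789 m/s

x² + y² = 28²
2x·dx/dt + 2y·dy/dt = 0
dy/dt = -x/y · dx/dt = -9/√703 · 2 = -18√703/703 m/s
The top is descending at 18√703/703 ≈ 0.6789 m/s.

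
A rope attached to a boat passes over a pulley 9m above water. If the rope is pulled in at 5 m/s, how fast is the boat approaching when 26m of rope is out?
26√595/119 ≈ 5.329 m/s

rope² = x² + 9²
x = √(26² - 9²) = √595
dx/dt = (rope/x) · d(rope)/dt = (26/√595) · (-5) = -26√595/119 m/s
The boat approaches at 26√595/119 ≈ 5.329 m/s.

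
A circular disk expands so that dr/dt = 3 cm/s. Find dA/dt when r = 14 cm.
84π cm²/s

A = πr²
dA/dt = 2πr · dr/dt = 2π(14)(3) = 84π cm²/s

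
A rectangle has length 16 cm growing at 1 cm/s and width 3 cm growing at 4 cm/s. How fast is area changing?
67 cm²/s

A = lw
dA/dt = w·dl/dt + l·dw/dt = 3·1 + 16·4 = 67 cm²/s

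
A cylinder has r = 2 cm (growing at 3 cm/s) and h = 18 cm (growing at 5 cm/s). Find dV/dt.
236π cm³/s

V = πr²h
dV/dt = 2πrh·dr/dt + πr²·dh/dt
= 2π(2)(18)(3) + π(2)²(5)
= 236π cm³/s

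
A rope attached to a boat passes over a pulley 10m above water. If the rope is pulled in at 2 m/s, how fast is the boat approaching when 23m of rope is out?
46√429/429 ≈ 2.221 m/s

rope² = x² + 10²
x = √(23² - 10²) = √429
dx/dt = (rope/x) · d(rope)/dt = (23/√429) · (-2) = -46√429/429 m/s
The boat approaches at 46√429/429 ≈ 2.221 m/s.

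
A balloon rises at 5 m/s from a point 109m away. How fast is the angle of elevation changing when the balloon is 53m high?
0.0371 rad/s

tan(θ) = y/109
sec²(θ) · dθ/dt = (1/109) · dy/dt
dθ/dt = cos²(θ)/109 · 5 = 109/(109² + 53²) · 5
dθ/dt = 0.0371 rad/s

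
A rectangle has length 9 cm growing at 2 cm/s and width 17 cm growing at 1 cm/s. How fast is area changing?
43 cm²/s

A = lw
dA/dt = w·dl/dt + l·dw/dt = 17·2 + 9·1 = 43 cm²/s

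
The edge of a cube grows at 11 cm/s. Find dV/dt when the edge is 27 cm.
24057 cm³/s

V = s³
dV/dt = 3s² · ds/dt = 3·27²·11 = 24057 cm³/s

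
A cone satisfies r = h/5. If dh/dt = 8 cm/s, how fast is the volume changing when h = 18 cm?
2592π/25 cm³/s

V = (1/3)π(h/5)²h = πh³/75
dV/dt = πh²/25 · 8
At h = 18: dV/dt = 2592π/25 cm³/s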